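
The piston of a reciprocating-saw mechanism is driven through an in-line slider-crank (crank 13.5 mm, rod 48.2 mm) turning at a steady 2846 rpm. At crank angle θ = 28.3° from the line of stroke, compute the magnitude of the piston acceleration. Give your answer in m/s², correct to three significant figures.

1250

ω = 2π·2846/60 = 298 rad/s
x(θ) = r cosθ + √(L² − r² sin²θ); with ω constant, a = ω²·d²x/dθ².
d²x/dθ² = −r cosθ − r²(cos2θ)/√u − r⁴ sin²2θ/(4u^{3/2}),  u = L² − r² sin²θ = 0.00228228 m².
Substituting r = 0.0135 m, L = 0.0482 m, θ = 28.3°: d²x/dθ² = -0.01404 m.
a = ω²·d²x/dθ² = (298)²·(-0.01404) = -1247 m/s²;  |a| = 1247 m/s².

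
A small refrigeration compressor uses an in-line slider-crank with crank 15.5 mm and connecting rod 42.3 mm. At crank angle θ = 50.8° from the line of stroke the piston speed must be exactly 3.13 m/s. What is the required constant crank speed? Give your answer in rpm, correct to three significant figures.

2000

For an in-line slider-crank, |v_piston| = rω|sinθ|·[1 + r cosθ/√(L² − r² sin²θ)].
With r = 0.0155 m, L = 0.0423 m, θ = 50.8°: the bracketed kinematic factor |dx/dθ| = 0.014913 m.
ω = v/|dx/dθ| = 3.13/0.014913 = 209.89 rad/s.
N = 60ω/(2π) = 2004.3 rpm.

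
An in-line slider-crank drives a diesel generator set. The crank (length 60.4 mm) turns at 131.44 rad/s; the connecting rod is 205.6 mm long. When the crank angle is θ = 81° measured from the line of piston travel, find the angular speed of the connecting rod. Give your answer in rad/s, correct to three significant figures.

6.31

ω = 131.4 rad/s
The rod makes angle φ with the slider axis where L sinφ = r sinθ; differentiating, L cosφ·φ̇ = r ω cosθ.
L cosφ = √(L² − r² sin²θ) = 0.19675 m.
|ω_rod| = r ω |cosθ| / √(L² − r² sin²θ) = 0.0604·131.4·0.15643/0.19675 = 6.3121 rad/s.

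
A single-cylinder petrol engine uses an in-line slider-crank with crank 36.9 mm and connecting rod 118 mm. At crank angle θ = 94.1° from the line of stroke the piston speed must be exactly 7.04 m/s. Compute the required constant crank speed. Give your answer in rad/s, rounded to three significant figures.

For an in-line slider-crank, |v_piston| = rω|sinθ|·[1 + r cosθ/√(L² − r² sin²θ)].
With r = 0.0369 m, L = 0.118 m, θ = 94.1°: the bracketed kinematic factor |dx/dθ| = 0.035939 m.
ω = v/|dx/dθ| = 7.04/0.035939 = 195.89 rad/s.

196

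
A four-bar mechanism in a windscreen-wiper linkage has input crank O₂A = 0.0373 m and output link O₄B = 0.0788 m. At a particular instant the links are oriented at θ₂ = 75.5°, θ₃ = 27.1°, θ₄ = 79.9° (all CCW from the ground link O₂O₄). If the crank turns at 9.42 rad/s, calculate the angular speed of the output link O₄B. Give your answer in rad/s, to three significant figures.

4.19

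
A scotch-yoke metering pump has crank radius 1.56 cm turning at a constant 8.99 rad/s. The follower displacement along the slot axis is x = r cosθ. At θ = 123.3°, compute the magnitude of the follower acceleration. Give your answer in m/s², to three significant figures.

0.692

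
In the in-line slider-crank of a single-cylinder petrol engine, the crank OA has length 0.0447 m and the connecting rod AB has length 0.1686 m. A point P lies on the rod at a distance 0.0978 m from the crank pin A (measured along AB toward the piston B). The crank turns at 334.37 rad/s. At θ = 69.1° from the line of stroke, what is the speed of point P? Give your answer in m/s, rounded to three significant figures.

ω = 334.4 rad/s.  Crank-pin speed |V_A| = rω = 14.946 m/s, perpendicular to OA.
Rod angle: sinφ = −(r/L) sinθ ⇒ φ = -14.340°; ω_rod = −rω cosθ/√(L²−r²sin²θ) = -32.642 rad/s.
V_P = V_A + ω_rod × AP, with AP = 0.0978 m along the rod.
Components: V_Px = −rω sinθ − a·ω_rod·sinφ = -14.754 m/s;  V_Py = rω cosθ + a·ω_rod·cosφ = +2.239 m/s.
|V_P| = √(V_Px² + V_Py²) = 14.923 m/s.

14.9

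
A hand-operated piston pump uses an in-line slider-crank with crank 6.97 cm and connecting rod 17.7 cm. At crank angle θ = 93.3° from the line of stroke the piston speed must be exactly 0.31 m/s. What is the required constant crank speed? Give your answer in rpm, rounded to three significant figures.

43.6

For an in-line slider-crank, |v_piston| = rω|sinθ|·[1 + r cosθ/√(L² − r² sin²θ)].
With r = 0.0697 m, L = 0.177 m, θ = 93.3°: the bracketed kinematic factor |dx/dθ| = 0.067869 m.
ω = v/|dx/dθ| = 0.31/0.067869 = 4.5676 rad/s.
N = 60ω/(2π) = 43.618 rpm.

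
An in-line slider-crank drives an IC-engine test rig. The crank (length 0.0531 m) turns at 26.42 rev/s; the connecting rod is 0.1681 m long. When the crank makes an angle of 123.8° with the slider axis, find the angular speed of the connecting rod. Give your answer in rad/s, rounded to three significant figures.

30.2

ω = 166 rad/s (converted from 26.42 rev/s).
The rod makes angle φ with the slider axis where L sinφ = r sinθ; differentiating, L cosφ·φ̇ = r ω cosθ.
L cosφ = √(L² − r² sin²θ) = 0.16221 m.
|ω_rod| = r ω |cosθ| / √(L² − r² sin²θ) = 0.0531·166·0.55630/0.16221 = 30.231 rad/s.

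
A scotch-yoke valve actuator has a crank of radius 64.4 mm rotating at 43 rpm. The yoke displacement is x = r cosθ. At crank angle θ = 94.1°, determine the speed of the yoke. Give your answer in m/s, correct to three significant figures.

ω = 4.503 rad/s (from 43 rpm).
x = r cosθ ⇒ ẋ = −rω sinθ.
|v| = rω|sinθ| = 0.0644·4.503·|sin 94.1°| = 0.28925 m/s.

0.289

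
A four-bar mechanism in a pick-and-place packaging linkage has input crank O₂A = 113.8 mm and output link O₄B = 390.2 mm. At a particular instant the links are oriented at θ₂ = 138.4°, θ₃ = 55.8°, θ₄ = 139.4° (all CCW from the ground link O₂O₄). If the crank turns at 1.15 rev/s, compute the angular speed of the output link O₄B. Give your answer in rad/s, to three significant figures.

2.10

ω₂ = 7.226 rad/s (from 1.15 rev/s).
Differentiating the loop-closure r₂e^{iθ₂}+r₃e^{iθ₃}=r₁+r₄e^{iθ₄} gives r₂ω₂e^{iθ₂}+r₃ω₃e^{iθ₃}=r₄ω₄e^{iθ₄}.
Eliminating the other unknown: ω₄ = r₂ω₂ sin(θ₂−θ₃) / [r₄ sin(θ₄−θ₃)].
Numerator sine = +0.99167; denominator sine = +0.99377.
Result = 0.1138·7.226·(+0.99167) / (0.3902·(+0.99377)) = +2.1029 rad/s; magnitude 2.1029 rad/s.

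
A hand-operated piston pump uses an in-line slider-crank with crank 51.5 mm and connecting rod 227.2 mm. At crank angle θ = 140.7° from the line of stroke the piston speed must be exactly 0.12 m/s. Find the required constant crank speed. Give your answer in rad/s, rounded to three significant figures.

4.47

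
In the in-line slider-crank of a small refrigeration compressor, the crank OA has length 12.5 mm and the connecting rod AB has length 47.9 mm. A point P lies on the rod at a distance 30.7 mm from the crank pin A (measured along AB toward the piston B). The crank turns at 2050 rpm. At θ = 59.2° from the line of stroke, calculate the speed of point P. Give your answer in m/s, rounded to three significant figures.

2.56

ω = 214.7 rad/s.  Crank-pin speed |V_A| = rω = 2.6834 m/s, perpendicular to OA.
Rod angle: sinφ = −(r/L) sinθ ⇒ φ = -12.953°; ω_rod = −rω cosθ/√(L²−r²sin²θ) = -29.435 rad/s.
V_P = V_A + ω_rod × AP, with AP = 0.0307 m along the rod.
Components: V_Px = −rω sinθ − a·ω_rod·sinφ = -2.5075 m/s;  V_Py = rω cosθ + a·ω_rod·cosφ = +0.49339 m/s.
|V_P| = √(V_Px² + V_Py²) = 2.5556 m/s.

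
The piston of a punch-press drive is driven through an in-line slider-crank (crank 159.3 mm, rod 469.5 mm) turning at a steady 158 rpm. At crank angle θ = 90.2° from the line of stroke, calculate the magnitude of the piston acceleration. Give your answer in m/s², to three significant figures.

ω = 2π·158/60 = 16.55 rad/s
x(θ) = r cosθ + √(L² − r² sin²θ); with ω constant, a = ω²·d²x/dθ².
d²x/dθ² = −r cosθ − r²(cos2θ)/√u − r⁴ sin²2θ/(4u^{3/2}),  u = L² − r² sin²θ = 0.195054 m².
Substituting r = 0.1593 m, L = 0.4695 m, θ = 90.2°: d²x/dθ² = +0.058013 m.
a = ω²·d²x/dθ² = (16.55)²·(+0.058013) = +15.882 m/s²;  |a| = 15.882 m/s².

15.9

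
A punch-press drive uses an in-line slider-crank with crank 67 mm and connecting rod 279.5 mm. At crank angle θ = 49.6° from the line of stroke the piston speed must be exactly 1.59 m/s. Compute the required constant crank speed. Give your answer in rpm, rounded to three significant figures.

257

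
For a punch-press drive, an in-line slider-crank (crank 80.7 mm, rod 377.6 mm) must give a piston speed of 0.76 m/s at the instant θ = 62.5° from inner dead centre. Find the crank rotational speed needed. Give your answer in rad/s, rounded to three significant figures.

9.65

For an in-line slider-crank, |v_piston| = rω|sinθ|·[1 + r cosθ/√(L² − r² sin²θ)].
With r = 0.0807 m, L = 0.3776 m, θ = 62.5°: the bracketed kinematic factor |dx/dθ| = 0.078776 m.
ω = v/|dx/dθ| = 0.76/0.078776 = 9.6476 rad/s.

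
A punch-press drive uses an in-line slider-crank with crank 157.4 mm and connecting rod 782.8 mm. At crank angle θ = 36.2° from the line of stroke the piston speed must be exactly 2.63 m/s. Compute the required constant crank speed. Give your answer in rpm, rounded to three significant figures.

232

For an in-line slider-crank, |v_piston| = rω|sinθ|·[1 + r cosθ/√(L² − r² sin²θ)].
With r = 0.1574 m, L = 0.7828 m, θ = 36.2°: the bracketed kinematic factor |dx/dθ| = 0.10815 m.
ω = v/|dx/dθ| = 2.63/0.10815 = 24.318 rad/s.
N = 60ω/(2π) = 232.22 rpm.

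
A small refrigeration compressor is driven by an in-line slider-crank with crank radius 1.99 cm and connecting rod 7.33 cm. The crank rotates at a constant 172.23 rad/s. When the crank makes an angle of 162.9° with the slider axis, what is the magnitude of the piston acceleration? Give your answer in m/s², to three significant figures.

ω = 172.2 rad/s
x(θ) = r cosθ + √(L² − r² sin²θ); with ω constant, a = ω²·d²x/dθ².
d²x/dθ² = −r cosθ − r²(cos2θ)/√u − r⁴ sin²2θ/(4u^{3/2}),  u = L² − r² sin²θ = 0.00533865 m².
Substituting r = 0.0199 m, L = 0.0733 m, θ = 162.9°: d²x/dθ² = +0.014506 m.
a = ω²·d²x/dθ² = (172.2)²·(+0.014506) = +430.29 m/s²;  |a| = 430.29 m/s².

430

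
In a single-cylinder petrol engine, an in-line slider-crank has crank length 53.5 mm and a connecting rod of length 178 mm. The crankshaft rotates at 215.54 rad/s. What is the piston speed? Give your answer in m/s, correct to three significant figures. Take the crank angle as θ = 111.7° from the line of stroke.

ω = 215.5 rad/s
For an in-line slider-crank, x = r cosθ + √(L² − r² sin²θ), so v = −rω sinθ·[1 + r cosθ/√(L² − r² sin²θ)].
With r = 0.0535 m, L = 0.178 m, θ = 111.7°: √(L² − r² sin²θ) = 0.17092 m.
v = −0.0535·215.5·0.92913·[1 + 0.0535·-0.36975/0.17092] = -9.4742 m/s.
|v| = 9.4742 m/s.

9.47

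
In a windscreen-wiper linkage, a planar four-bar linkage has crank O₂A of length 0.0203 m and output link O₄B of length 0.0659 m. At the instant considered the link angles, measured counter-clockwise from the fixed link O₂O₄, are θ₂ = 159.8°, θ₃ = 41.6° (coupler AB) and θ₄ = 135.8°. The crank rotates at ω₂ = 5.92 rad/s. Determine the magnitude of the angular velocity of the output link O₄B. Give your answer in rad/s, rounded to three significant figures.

ω₂ = 5.92 rad/s
Differentiating the loop-closure r₂e^{iθ₂}+r₃e^{iθ₃}=r₁+r₄e^{iθ₄} gives r₂ω₂e^{iθ₂}+r₃ω₃e^{iθ₃}=r₄ω₄e^{iθ₄}.
Eliminating the other unknown: ω₄ = r₂ω₂ sin(θ₂−θ₃) / [r₄ sin(θ₄−θ₃)].
Numerator sine = +0.88130; denominator sine = +0.99731.
Result = 0.0203·5.92·(+0.88130) / (0.0659·(+0.99731)) = +1.6115 rad/s; magnitude 1.6115 rad/s.

1.61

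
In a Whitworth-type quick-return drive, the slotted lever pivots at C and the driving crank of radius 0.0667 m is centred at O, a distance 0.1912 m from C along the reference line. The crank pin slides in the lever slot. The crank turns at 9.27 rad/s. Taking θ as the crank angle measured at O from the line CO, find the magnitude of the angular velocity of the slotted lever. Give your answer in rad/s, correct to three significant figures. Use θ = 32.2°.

ω = 9.27 rad/s
Crank pin A relative to C: A = (d + r cosθ, r sinθ); lever angle φ = atan2(r sinθ, d + r cosθ).
Differentiating tanφ: φ̇ = rω(d cosθ + r)/(d² + r² + 2dr cosθ).
d² + r² + 2dr cosθ = |CA|² = 0.0625894 m²;  d cosθ + r = +0.22849 m.
|ω_lever| = |0.0667·9.27·+0.22849| / 0.0625894 = 2.2572 rad/s.

2.26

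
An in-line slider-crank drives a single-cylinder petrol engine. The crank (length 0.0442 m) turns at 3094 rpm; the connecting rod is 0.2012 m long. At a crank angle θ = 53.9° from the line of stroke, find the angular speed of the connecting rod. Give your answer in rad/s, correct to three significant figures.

ω = 324 rad/s (converted from 3094 rpm).
The rod makes angle φ with the slider axis where L sinφ = r sinθ; differentiating, L cosφ·φ̇ = r ω cosθ.
L cosφ = √(L² − r² sin²θ) = 0.19801 m.
|ω_rod| = r ω |cosθ| / √(L² − r² sin²θ) = 0.0442·324·0.58920/0.19801 = 42.614 rad/s.

42.6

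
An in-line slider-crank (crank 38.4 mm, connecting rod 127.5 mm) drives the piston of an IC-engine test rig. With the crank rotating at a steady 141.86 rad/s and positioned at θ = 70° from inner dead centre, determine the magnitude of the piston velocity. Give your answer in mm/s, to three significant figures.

ω = 141.9 rad/s
For an in-line slider-crank, x = r cosθ + √(L² − r² sin²θ), so v = −rω sinθ·[1 + r cosθ/√(L² − r² sin²θ)].
With r = 0.0384 m, L = 0.1275 m, θ = 70°: √(L² − r² sin²θ) = 0.12229 m.
v = −0.0384·141.9·0.93969·[1 + 0.0384·0.34202/0.12229] = -5.6687 m/s.
|v| = 5.6687 m/s = 5668.7 mm/s.

5670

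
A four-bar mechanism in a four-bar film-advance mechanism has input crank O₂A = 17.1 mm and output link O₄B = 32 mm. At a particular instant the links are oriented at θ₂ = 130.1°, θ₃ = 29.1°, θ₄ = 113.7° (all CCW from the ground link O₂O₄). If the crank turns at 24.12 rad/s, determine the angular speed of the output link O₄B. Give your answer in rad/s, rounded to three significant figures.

12.7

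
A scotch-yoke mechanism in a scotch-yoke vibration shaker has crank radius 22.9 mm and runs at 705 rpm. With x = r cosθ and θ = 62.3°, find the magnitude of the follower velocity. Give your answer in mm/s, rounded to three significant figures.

ω = 73.83 rad/s (from 705 rpm).
x = r cosθ ⇒ ẋ = −rω sinθ.
|v| = rω|sinθ| = 0.0229·73.83·|sin 62.3°| = 1.4969 m/s = 1496.9 mm/s.

1500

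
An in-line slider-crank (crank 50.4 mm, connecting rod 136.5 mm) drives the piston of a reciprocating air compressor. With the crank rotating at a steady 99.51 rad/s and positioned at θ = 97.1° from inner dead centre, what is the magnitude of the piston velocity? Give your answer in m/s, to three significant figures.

4.73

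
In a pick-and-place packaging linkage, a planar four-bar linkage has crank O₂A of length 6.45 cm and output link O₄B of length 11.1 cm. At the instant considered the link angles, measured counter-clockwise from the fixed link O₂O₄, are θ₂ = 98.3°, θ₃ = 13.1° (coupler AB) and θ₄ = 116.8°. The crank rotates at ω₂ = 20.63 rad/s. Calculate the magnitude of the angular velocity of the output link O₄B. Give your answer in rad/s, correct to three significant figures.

12.3

ω₂ = 20.63 rad/s
Differentiating the loop-closure r₂e^{iθ₂}+r₃e^{iθ₃}=r₁+r₄e^{iθ₄} gives r₂ω₂e^{iθ₂}+r₃ω₃e^{iθ₃}=r₄ω₄e^{iθ₄}.
Eliminating the other unknown: ω₄ = r₂ω₂ sin(θ₂−θ₃) / [r₄ sin(θ₄−θ₃)].
Numerator sine = +0.99649; denominator sine = +0.97155.
Result = 0.0645·20.63·(+0.99649) / (0.111·(+0.97155)) = +12.295 rad/s; magnitude 12.295 rad/s.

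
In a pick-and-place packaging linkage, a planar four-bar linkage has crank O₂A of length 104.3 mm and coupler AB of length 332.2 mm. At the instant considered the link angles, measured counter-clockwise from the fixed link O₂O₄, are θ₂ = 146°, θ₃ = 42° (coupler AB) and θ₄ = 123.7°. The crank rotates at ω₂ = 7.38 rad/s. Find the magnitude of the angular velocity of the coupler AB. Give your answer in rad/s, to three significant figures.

ω₂ = 7.38 rad/s
Differentiating the loop-closure r₂e^{iθ₂}+r₃e^{iθ₃}=r₁+r₄e^{iθ₄} gives r₂ω₂e^{iθ₂}+r₃ω₃e^{iθ₃}=r₄ω₄e^{iθ₄}.
Eliminating the other unknown: ω₃ = r₂ω₂ sin(θ₄−θ₂) / [r₃ sin(θ₃−θ₄)].
Numerator sine = -0.37946; denominator sine = -0.98953.
Result = 0.1043·7.38·(-0.37946) / (0.3322·(-0.98953)) = +0.88854 rad/s; magnitude 0.88854 rad/s.

0.889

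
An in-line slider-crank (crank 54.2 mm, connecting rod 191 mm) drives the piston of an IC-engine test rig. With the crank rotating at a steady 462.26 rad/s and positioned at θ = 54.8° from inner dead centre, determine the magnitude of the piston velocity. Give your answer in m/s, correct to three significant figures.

23.9

ω = 462.3 rad/s
For an in-line slider-crank, x = r cosθ + √(L² − r² sin²θ), so v = −rω sinθ·[1 + r cosθ/√(L² − r² sin²θ)].
With r = 0.0542 m, L = 0.191 m, θ = 54.8°: √(L² − r² sin²θ) = 0.18579 m.
v = −0.0542·462.3·0.81714·[1 + 0.0542·0.57643/0.18579] = -23.916 m/s.
|v| = 23.916 m/s.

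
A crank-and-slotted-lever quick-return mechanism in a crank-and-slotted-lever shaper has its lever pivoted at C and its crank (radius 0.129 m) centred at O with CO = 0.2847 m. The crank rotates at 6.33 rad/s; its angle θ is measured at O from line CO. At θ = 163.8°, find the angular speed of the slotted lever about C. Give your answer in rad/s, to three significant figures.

ω = 6.33 rad/s
Crank pin A relative to C: A = (d + r cosθ, r sinθ); lever angle φ = atan2(r sinθ, d + r cosθ).
Differentiating tanφ: φ̇ = rω(d cosθ + r)/(d² + r² + 2dr cosθ).
d² + r² + 2dr cosθ = |CA|² = 0.027159 m²;  d cosθ + r = -0.1444 m.
|ω_lever| = |0.129·6.33·-0.1444| / 0.027159 = 4.3414 rad/s.

4.34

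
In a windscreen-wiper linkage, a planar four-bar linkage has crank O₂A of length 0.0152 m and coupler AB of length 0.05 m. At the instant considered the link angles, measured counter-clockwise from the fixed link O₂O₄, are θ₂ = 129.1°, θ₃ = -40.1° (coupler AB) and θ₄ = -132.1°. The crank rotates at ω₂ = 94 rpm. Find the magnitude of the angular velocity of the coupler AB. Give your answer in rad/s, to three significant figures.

ω₂ = 9.844 rad/s (from 94 rpm).
Differentiating the loop-closure r₂e^{iθ₂}+r₃e^{iθ₃}=r₁+r₄e^{iθ₄} gives r₂ω₂e^{iθ₂}+r₃ω₃e^{iθ₃}=r₄ω₄e^{iθ₄}.
Eliminating the other unknown: ω₃ = r₂ω₂ sin(θ₄−θ₂) / [r₃ sin(θ₃−θ₄)].
Numerator sine = +0.98823; denominator sine = +0.99939.
Result = 0.0152·9.844·(+0.98823) / (0.05·(+0.99939)) = +2.959 rad/s; magnitude 2.959 rad/s.

2.96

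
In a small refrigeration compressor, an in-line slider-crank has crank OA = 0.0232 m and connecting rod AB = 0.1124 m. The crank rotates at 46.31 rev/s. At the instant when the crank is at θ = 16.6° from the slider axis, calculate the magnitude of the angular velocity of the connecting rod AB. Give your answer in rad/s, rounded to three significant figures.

57.7

ω = 291 rad/s (converted from 46.31 rev/s).
The rod makes angle φ with the slider axis where L sinφ = r sinθ; differentiating, L cosφ·φ̇ = r ω cosθ.
L cosφ = √(L² − r² sin²θ) = 0.1122 m.
|ω_rod| = r ω |cosθ| / √(L² − r² sin²θ) = 0.0232·291·0.95832/0.1122 = 57.656 rad/s.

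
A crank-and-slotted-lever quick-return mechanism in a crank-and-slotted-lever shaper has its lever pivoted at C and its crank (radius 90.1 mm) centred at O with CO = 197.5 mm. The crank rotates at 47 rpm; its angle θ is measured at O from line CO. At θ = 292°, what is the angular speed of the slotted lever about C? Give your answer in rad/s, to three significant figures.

1.20

ω = 4.922 rad/s (from 47 rpm).
Crank pin A relative to C: A = (d + r cosθ, r sinθ); lever angle φ = atan2(r sinθ, d + r cosθ).
Differentiating tanφ: φ̇ = rω(d cosθ + r)/(d² + r² + 2dr cosθ).
d² + r² + 2dr cosθ = |CA|² = 0.0604563 m²;  d cosθ + r = +0.16408 m.
|ω_lever| = |0.0901·4.922·+0.16408| / 0.0604563 = 1.2036 rad/s.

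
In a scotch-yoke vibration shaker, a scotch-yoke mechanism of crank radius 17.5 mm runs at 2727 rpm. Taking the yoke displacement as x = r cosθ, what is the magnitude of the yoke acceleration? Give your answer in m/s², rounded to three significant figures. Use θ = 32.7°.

1200

ω = 285.6 rad/s (from 2727 rpm).
x = r cosθ ⇒ ẍ = −rω² cosθ (ω constant).
|a| = rω²|cosθ| = 0.0175·(285.6)²·|cos 32.7°| = 1201 m/s².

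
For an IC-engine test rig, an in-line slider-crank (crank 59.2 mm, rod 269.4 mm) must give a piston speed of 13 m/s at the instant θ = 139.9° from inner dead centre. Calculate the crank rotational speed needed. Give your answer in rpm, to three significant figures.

3920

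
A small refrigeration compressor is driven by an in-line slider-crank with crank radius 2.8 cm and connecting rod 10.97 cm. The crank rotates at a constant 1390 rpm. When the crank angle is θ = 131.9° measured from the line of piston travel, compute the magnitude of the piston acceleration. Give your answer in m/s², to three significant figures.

410

ω = 2π·1390/60 = 145.6 rad/s
x(θ) = r cosθ + √(L² − r² sin²θ); with ω constant, a = ω²·d²x/dθ².
d²x/dθ² = −r cosθ − r²(cos2θ)/√u − r⁴ sin²2θ/(4u^{3/2}),  u = L² − r² sin²θ = 0.0115998 m².
Substituting r = 0.028 m, L = 0.1097 m, θ = 131.9°: d²x/dθ² = +0.019364 m.
a = ω²·d²x/dθ² = (145.6)²·(+0.019364) = +410.28 m/s²;  |a| = 410.28 m/s².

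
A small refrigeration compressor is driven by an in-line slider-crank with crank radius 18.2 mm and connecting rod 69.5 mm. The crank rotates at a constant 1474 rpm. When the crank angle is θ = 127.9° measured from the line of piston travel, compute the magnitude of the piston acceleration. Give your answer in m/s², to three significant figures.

ω = 2π·1474/60 = 154.4 rad/s
x(θ) = r cosθ + √(L² − r² sin²θ); with ω constant, a = ω²·d²x/dθ².
d²x/dθ² = −r cosθ − r²(cos2θ)/√u − r⁴ sin²2θ/(4u^{3/2}),  u = L² − r² sin²θ = 0.004624 m².
Substituting r = 0.0182 m, L = 0.0695 m, θ = 127.9°: d²x/dθ² = +0.012293 m.
a = ω²·d²x/dθ² = (154.4)²·(+0.012293) = +292.89 m/s²;  |a| = 292.89 m/s².

293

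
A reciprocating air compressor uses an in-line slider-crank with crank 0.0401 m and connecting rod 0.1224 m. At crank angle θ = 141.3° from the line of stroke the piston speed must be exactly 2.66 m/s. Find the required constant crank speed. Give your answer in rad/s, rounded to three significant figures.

For an in-line slider-crank, |v_piston| = rω|sinθ|·[1 + r cosθ/√(L² − r² sin²θ)].
With r = 0.0401 m, L = 0.1224 m, θ = 141.3°: the bracketed kinematic factor |dx/dθ| = 0.018523 m.
ω = v/|dx/dθ| = 2.66/0.018523 = 143.61 rad/s.

144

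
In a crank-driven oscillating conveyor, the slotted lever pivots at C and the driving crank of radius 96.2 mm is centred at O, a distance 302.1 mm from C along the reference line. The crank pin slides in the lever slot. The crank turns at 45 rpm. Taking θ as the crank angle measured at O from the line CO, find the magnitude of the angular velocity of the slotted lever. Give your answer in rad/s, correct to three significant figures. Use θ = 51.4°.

ω = 4.712 rad/s (from 45 rpm).
Crank pin A relative to C: A = (d + r cosθ, r sinθ); lever angle φ = atan2(r sinθ, d + r cosθ).
Differentiating tanφ: φ̇ = rω(d cosθ + r)/(d² + r² + 2dr cosθ).
d² + r² + 2dr cosθ = |CA|² = 0.136781 m²;  d cosθ + r = +0.28467 m.
|ω_lever| = |0.0962·4.712·+0.28467| / 0.136781 = 0.94349 rad/s.

0.943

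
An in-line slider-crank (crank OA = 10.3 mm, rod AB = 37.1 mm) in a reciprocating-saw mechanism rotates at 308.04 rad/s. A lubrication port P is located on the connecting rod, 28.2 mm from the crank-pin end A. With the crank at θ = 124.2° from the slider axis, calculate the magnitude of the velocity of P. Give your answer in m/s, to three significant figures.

2.34

ω = 308 rad/s.  Crank-pin speed |V_A| = rω = 3.1728 m/s, perpendicular to OA.
Rod angle: sinφ = −(r/L) sinθ ⇒ φ = -13.275°; ω_rod = −rω cosθ/√(L²−r²sin²θ) = +49.389 rad/s.
V_P = V_A + ω_rod × AP, with AP = 0.0282 m along the rod.
Components: V_Px = −rω sinθ − a·ω_rod·sinφ = -2.3044 m/s;  V_Py = rω cosθ + a·ω_rod·cosφ = -0.42782 m/s.
|V_P| = √(V_Px² + V_Py²) = 2.3437 m/s.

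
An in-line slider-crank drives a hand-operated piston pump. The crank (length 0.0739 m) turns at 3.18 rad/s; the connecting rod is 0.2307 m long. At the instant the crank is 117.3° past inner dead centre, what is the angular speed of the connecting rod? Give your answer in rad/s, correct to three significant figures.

0.487

ω = 3.18 rad/s
The rod makes angle φ with the slider axis where L sinφ = r sinθ; differentiating, L cosφ·φ̇ = r ω cosθ.
L cosφ = √(L² − r² sin²θ) = 0.22116 m.
|ω_rod| = r ω |cosθ| / √(L² − r² sin²θ) = 0.0739·3.18·0.45865/0.22116 = 0.48736 rad/s.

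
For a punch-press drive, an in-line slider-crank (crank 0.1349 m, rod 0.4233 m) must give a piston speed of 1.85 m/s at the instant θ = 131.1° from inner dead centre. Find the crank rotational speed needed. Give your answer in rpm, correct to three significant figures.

For an in-line slider-crank, |v_piston| = rω|sinθ|·[1 + r cosθ/√(L² − r² sin²θ)].
With r = 0.1349 m, L = 0.4233 m, θ = 131.1°: the bracketed kinematic factor |dx/dθ| = 0.079717 m.
ω = v/|dx/dθ| = 1.85/0.079717 = 23.207 rad/s.
N = 60ω/(2π) = 221.61 rpm.

222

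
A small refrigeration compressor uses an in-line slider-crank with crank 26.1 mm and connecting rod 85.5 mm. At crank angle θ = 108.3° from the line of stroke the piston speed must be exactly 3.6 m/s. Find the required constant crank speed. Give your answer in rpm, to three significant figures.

For an in-line slider-crank, |v_piston| = rω|sinθ|·[1 + r cosθ/√(L² − r² sin²θ)].
With r = 0.0261 m, L = 0.0855 m, θ = 108.3°: the bracketed kinematic factor |dx/dθ| = 0.022298 m.
ω = v/|dx/dθ| = 3.6/0.022298 = 161.45 rad/s.
N = 60ω/(2π) = 1541.7 rpm.

1540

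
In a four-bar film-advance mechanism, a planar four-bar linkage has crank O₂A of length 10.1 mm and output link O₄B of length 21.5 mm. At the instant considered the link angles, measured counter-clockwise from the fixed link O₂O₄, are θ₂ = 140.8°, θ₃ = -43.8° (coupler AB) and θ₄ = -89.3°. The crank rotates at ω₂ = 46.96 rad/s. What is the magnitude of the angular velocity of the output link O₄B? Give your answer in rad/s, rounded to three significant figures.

ω₂ = 46.96 rad/s
Differentiating the loop-closure r₂e^{iθ₂}+r₃e^{iθ₃}=r₁+r₄e^{iθ₄} gives r₂ω₂e^{iθ₂}+r₃ω₃e^{iθ₃}=r₄ω₄e^{iθ₄}.
Eliminating the other unknown: ω₄ = r₂ω₂ sin(θ₂−θ₃) / [r₄ sin(θ₄−θ₃)].
Numerator sine = -0.08020; denominator sine = -0.71325.
Result = 0.0101·46.96·(-0.08020) / (0.0215·(-0.71325)) = +2.4805 rad/s; magnitude 2.4805 rad/s.

2.48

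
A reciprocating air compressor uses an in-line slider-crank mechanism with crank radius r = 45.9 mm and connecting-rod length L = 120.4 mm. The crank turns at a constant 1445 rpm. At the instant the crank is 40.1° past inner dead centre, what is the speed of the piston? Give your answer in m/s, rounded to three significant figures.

5.82

ω = 2π·1445/60 = 151.3 rad/s
For an in-line slider-crank, x = r cosθ + √(L² − r² sin²θ), so v = −rω sinθ·[1 + r cosθ/√(L² − r² sin²θ)].
With r = 0.0459 m, L = 0.1204 m, θ = 40.1°: √(L² − r² sin²θ) = 0.11671 m.
v = −0.0459·151.3·0.64412·[1 + 0.0459·0.76492/0.11671] = -5.8196 m/s.
|v| = 5.8196 m/s.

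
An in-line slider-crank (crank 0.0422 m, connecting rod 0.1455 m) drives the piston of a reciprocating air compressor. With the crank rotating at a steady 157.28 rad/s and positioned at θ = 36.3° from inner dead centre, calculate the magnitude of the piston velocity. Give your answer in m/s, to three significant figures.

4.86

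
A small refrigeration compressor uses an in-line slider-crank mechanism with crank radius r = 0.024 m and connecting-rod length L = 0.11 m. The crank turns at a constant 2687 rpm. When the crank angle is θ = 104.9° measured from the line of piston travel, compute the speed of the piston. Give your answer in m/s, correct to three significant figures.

6.15

ω = 2π·2687/60 = 281.4 rad/s
For an in-line slider-crank, x = r cosθ + √(L² − r² sin²θ), so v = −rω sinθ·[1 + r cosθ/√(L² − r² sin²θ)].
With r = 0.024 m, L = 0.11 m, θ = 104.9°: √(L² − r² sin²θ) = 0.10753 m.
v = −0.024·281.4·0.96638·[1 + 0.024·-0.25713/0.10753] = -6.1516 m/s.
|v| = 6.1516 m/s.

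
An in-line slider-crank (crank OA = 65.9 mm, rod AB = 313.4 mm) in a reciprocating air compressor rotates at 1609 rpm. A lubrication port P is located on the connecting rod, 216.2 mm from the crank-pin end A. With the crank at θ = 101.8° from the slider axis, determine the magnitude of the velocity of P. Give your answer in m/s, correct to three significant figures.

10.6

ω = 168.5 rad/s.  Crank-pin speed |V_A| = rω = 11.104 m/s, perpendicular to OA.
Rod angle: sinφ = −(r/L) sinθ ⇒ φ = -11.878°; ω_rod = −rω cosθ/√(L²−r²sin²θ) = +7.4038 rad/s.
V_P = V_A + ω_rod × AP, with AP = 0.2162 m along the rod.
Components: V_Px = −rω sinθ − a·ω_rod·sinφ = -10.54 m/s;  V_Py = rω cosθ + a·ω_rod·cosφ = -0.70424 m/s.
|V_P| = √(V_Px² + V_Py²) = 10.563 m/s.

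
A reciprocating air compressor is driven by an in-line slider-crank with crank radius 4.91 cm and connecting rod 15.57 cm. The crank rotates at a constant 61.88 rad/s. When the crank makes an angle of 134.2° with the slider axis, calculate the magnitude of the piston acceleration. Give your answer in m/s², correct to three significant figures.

ω = 61.88 rad/s
x(θ) = r cosθ + √(L² − r² sin²θ); with ω constant, a = ω²·d²x/dθ².
d²x/dθ² = −r cosθ − r²(cos2θ)/√u − r⁴ sin²2θ/(4u^{3/2}),  u = L² − r² sin²θ = 0.0230034 m².
Substituting r = 0.0491 m, L = 0.1557 m, θ = 134.2°: d²x/dθ² = +0.034258 m.
a = ω²·d²x/dθ² = (61.88)²·(+0.034258) = +131.18 m/s²;  |a| = 131.18 m/s².

131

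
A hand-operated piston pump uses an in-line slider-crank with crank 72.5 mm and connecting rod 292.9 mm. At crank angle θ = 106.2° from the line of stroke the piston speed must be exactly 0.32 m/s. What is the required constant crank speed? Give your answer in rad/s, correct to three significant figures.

For an in-line slider-crank, |v_piston| = rω|sinθ|·[1 + r cosθ/√(L² − r² sin²θ)].
With r = 0.0725 m, L = 0.2929 m, θ = 106.2°: the bracketed kinematic factor |dx/dθ| = 0.064672 m.
ω = v/|dx/dθ| = 0.32/0.064672 = 4.9481 rad/s.

4.95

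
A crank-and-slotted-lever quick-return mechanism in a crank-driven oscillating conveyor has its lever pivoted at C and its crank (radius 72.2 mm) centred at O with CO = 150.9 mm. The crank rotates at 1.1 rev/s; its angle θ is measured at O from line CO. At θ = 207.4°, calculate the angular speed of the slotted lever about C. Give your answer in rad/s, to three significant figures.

3.57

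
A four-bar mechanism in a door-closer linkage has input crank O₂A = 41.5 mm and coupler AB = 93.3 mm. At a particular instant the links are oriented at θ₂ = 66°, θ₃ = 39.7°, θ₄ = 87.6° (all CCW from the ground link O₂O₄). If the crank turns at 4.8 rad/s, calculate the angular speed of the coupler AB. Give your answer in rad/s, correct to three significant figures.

1.06

ω₂ = 4.8 rad/s
Differentiating the loop-closure r₂e^{iθ₂}+r₃e^{iθ₃}=r₁+r₄e^{iθ₄} gives r₂ω₂e^{iθ₂}+r₃ω₃e^{iθ₃}=r₄ω₄e^{iθ₄}.
Eliminating the other unknown: ω₃ = r₂ω₂ sin(θ₄−θ₂) / [r₃ sin(θ₃−θ₄)].
Numerator sine = +0.36812; denominator sine = -0.74198.
Result = 0.0415·4.8·(+0.36812) / (0.0933·(-0.74198)) = -1.0593 rad/s; magnitude 1.0593 rad/s.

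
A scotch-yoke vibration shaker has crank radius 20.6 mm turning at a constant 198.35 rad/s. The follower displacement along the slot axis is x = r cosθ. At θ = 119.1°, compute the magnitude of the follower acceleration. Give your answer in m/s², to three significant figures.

ω = 198.3 rad/s
x = r cosθ ⇒ ẍ = −rω² cosθ (ω constant).
|a| = rω²|cosθ| = 0.0206·(198.3)²·|cos 119.1°| = 394.16 m/s².

394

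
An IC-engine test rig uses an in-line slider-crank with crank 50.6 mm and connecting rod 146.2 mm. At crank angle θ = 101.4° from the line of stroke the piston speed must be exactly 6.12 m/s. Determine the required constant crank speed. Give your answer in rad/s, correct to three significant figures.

For an in-line slider-crank, |v_piston| = rω|sinθ|·[1 + r cosθ/√(L² − r² sin²θ)].
With r = 0.0506 m, L = 0.1462 m, θ = 101.4°: the bracketed kinematic factor |dx/dθ| = 0.045995 m.
ω = v/|dx/dθ| = 6.12/0.045995 = 133.06 rad/s.

133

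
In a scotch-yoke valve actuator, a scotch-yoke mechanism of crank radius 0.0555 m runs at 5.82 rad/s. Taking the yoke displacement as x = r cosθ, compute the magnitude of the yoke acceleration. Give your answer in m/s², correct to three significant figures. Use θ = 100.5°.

0.343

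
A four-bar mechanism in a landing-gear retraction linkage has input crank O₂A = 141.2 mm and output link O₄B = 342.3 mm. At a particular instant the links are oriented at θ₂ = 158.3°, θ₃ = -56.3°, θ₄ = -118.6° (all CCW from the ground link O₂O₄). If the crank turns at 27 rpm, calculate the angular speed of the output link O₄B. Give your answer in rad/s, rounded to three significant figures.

ω₂ = 2.827 rad/s (from 27 rpm).
Differentiating the loop-closure r₂e^{iθ₂}+r₃e^{iθ₃}=r₁+r₄e^{iθ₄} gives r₂ω₂e^{iθ₂}+r₃ω₃e^{iθ₃}=r₄ω₄e^{iθ₄}.
Eliminating the other unknown: ω₄ = r₂ω₂ sin(θ₂−θ₃) / [r₄ sin(θ₄−θ₃)].
Numerator sine = -0.56784; denominator sine = -0.88539.
Result = 0.1412·2.827·(-0.56784) / (0.3423·(-0.88539)) = +0.74802 rad/s; magnitude 0.74802 rad/s.

0.748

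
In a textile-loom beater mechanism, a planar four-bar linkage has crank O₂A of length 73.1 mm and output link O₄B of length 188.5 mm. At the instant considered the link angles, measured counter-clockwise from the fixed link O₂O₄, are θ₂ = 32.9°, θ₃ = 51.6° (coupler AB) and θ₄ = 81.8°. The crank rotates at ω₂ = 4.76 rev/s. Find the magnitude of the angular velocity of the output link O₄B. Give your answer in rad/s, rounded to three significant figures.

ω₂ = 29.91 rad/s (from 4.76 rev/s).
Differentiating the loop-closure r₂e^{iθ₂}+r₃e^{iθ₃}=r₁+r₄e^{iθ₄} gives r₂ω₂e^{iθ₂}+r₃ω₃e^{iθ₃}=r₄ω₄e^{iθ₄}.
Eliminating the other unknown: ω₄ = r₂ω₂ sin(θ₂−θ₃) / [r₄ sin(θ₄−θ₃)].
Numerator sine = -0.32061; denominator sine = +0.50302.
Result = 0.0731·29.91·(-0.32061) / (0.1885·(+0.50302)) = -7.3925 rad/s; magnitude 7.3925 rad/s.

7.39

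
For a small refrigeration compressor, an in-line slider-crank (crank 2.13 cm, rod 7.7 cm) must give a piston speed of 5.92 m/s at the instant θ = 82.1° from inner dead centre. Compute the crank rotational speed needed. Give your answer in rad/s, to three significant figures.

270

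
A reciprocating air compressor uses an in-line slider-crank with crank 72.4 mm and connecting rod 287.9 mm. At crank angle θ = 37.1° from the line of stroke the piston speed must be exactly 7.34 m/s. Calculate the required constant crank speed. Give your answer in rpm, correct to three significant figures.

1330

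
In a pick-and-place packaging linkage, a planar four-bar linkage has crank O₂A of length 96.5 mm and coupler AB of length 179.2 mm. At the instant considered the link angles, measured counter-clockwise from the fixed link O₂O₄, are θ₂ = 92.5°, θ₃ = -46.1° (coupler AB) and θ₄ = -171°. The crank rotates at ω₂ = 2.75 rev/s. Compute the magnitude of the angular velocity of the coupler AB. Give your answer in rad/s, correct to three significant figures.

ω₂ = 17.28 rad/s (from 2.75 rev/s).
Differentiating the loop-closure r₂e^{iθ₂}+r₃e^{iθ₃}=r₁+r₄e^{iθ₄} gives r₂ω₂e^{iθ₂}+r₃ω₃e^{iθ₃}=r₄ω₄e^{iθ₄}.
Eliminating the other unknown: ω₃ = r₂ω₂ sin(θ₄−θ₂) / [r₃ sin(θ₃−θ₄)].
Numerator sine = +0.99357; denominator sine = +0.82015.
Result = 0.0965·17.28·(+0.99357) / (0.1792·(+0.82015)) = +11.272 rad/s; magnitude 11.272 rad/s.

11.3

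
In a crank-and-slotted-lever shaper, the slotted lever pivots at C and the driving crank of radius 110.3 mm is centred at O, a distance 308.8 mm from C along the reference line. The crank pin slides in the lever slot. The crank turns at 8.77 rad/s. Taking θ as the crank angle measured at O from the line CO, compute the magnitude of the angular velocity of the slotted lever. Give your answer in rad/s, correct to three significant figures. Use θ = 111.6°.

ω = 8.77 rad/s
Crank pin A relative to C: A = (d + r cosθ, r sinθ); lever angle φ = atan2(r sinθ, d + r cosθ).
Differentiating tanφ: φ̇ = rω(d cosθ + r)/(d² + r² + 2dr cosθ).
d² + r² + 2dr cosθ = |CA|² = 0.0824464 m²;  d cosθ + r = -0.0033769 m.
|ω_lever| = |0.1103·8.77·-0.0033769| / 0.0824464 = 0.03962 rad/s.

0.0396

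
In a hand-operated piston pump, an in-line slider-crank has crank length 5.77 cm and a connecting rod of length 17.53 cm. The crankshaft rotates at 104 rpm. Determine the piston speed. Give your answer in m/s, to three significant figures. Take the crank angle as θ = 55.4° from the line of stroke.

ω = 2π·104/60 = 10.89 rad/s
For an in-line slider-crank, x = r cosθ + √(L² − r² sin²θ), so v = −rω sinθ·[1 + r cosθ/√(L² − r² sin²θ)].
With r = 0.0577 m, L = 0.1753 m, θ = 55.4°: √(L² − r² sin²θ) = 0.16874 m.
v = −0.0577·10.89·0.82314·[1 + 0.0577·0.56784/0.16874] = -0.6177 m/s.
|v| = 0.6177 m/s.

0.618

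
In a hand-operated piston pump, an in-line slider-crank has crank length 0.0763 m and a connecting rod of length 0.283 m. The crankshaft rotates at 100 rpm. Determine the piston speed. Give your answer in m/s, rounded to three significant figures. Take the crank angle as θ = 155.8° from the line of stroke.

ω = 2π·100/60 = 10.47 rad/s
For an in-line slider-crank, x = r cosθ + √(L² − r² sin²θ), so v = −rω sinθ·[1 + r cosθ/√(L² − r² sin²θ)].
With r = 0.0763 m, L = 0.283 m, θ = 155.8°: √(L² − r² sin²θ) = 0.28127 m.
v = −0.0763·10.47·0.40992·[1 + 0.0763·-0.91212/0.28127] = -0.24649 m/s.
|v| = 0.24649 m/s.

0.246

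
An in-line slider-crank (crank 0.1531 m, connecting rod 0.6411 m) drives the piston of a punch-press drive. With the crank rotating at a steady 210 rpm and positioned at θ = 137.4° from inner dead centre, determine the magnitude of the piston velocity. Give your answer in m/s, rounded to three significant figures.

1.87

ω = 2π·210/60 = 21.99 rad/s
For an in-line slider-crank, x = r cosθ + √(L² − r² sin²θ), so v = −rω sinθ·[1 + r cosθ/√(L² − r² sin²θ)].
With r = 0.1531 m, L = 0.6411 m, θ = 137.4°: √(L² − r² sin²θ) = 0.63267 m.
v = −0.1531·21.99·0.67688·[1 + 0.1531·-0.73610/0.63267] = -1.873 m/s.
|v| = 1.873 m/s.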